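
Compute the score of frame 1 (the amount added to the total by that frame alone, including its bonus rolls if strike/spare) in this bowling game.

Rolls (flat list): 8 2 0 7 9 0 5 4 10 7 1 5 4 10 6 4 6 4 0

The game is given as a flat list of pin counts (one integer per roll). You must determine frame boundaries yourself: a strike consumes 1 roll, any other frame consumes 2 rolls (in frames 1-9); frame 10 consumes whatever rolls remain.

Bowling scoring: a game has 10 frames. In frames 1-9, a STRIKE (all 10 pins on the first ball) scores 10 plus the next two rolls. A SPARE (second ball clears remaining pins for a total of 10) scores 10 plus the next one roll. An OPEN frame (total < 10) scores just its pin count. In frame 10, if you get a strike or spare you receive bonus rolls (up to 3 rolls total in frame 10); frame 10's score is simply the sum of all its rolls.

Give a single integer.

Frame 1: SPARE (8+2=10). 10 + next roll (0) = 10. Cumulative: 10
Frame 2: OPEN (0+7=7). Cumulative: 17
Frame 3: OPEN (9+0=9). Cumulative: 26

Answer: 10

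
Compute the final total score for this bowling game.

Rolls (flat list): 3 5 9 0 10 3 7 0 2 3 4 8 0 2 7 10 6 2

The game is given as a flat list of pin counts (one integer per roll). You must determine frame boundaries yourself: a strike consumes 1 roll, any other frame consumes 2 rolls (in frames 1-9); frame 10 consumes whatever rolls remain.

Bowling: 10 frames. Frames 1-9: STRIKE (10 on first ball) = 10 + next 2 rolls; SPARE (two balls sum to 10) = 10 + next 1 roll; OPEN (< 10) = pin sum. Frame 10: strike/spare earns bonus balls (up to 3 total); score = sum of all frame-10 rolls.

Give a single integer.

Frame 1: OPEN (3+5=8). Cumulative: 8
Frame 2: OPEN (9+0=9). Cumulative: 17
Frame 3: STRIKE. 10 + next two rolls (3+7) = 20. Cumulative: 37
Frame 4: SPARE (3+7=10). 10 + next roll (0) = 10. Cumulative: 47
Frame 5: OPEN (0+2=2). Cumulative: 49
Frame 6: OPEN (3+4=7). Cumulative: 56
Frame 7: OPEN (8+0=8). Cumulative: 64
Frame 8: OPEN (2+7=9). Cumulative: 73
Frame 9: STRIKE. 10 + next two rolls (6+2) = 18. Cumulative: 91
Frame 10: OPEN. Sum of all frame-10 rolls (6+2) = 8. Cumulative: 99

Answer: 99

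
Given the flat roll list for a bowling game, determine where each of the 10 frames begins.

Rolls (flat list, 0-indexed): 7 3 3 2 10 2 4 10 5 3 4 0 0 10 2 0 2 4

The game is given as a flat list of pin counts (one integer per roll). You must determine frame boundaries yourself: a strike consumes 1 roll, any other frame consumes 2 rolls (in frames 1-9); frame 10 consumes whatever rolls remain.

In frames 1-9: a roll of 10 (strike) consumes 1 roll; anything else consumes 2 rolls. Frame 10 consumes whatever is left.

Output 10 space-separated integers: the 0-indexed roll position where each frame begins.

Answer: 0 2 4 5 7 8 10 12 14 16

Derivation:
Frame 1 starts at roll index 0: rolls=7,3 (sum=10), consumes 2 rolls
Frame 2 starts at roll index 2: rolls=3,2 (sum=5), consumes 2 rolls
Frame 3 starts at roll index 4: roll=10 (strike), consumes 1 roll
Frame 4 starts at roll index 5: rolls=2,4 (sum=6), consumes 2 rolls
Frame 5 starts at roll index 7: roll=10 (strike), consumes 1 roll
Frame 6 starts at roll index 8: rolls=5,3 (sum=8), consumes 2 rolls
Frame 7 starts at roll index 10: rolls=4,0 (sum=4), consumes 2 rolls
Frame 8 starts at roll index 12: rolls=0,10 (sum=10), consumes 2 rolls
Frame 9 starts at roll index 14: rolls=2,0 (sum=2), consumes 2 rolls
Frame 10 starts at roll index 16: 2 remaining rolls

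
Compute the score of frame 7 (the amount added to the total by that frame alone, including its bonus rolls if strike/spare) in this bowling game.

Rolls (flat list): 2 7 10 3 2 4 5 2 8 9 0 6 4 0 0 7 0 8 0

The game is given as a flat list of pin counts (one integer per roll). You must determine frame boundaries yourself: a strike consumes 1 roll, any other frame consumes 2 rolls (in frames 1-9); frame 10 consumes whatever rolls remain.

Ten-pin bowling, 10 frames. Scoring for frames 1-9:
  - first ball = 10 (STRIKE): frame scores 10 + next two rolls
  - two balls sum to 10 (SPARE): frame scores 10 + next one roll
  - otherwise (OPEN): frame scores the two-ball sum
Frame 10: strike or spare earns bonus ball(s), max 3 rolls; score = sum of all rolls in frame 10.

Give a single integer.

Frame 1: OPEN (2+7=9). Cumulative: 9
Frame 2: STRIKE. 10 + next two rolls (3+2) = 15. Cumulative: 24
Frame 3: OPEN (3+2=5). Cumulative: 29
Frame 4: OPEN (4+5=9). Cumulative: 38
Frame 5: SPARE (2+8=10). 10 + next roll (9) = 19. Cumulative: 57
Frame 6: OPEN (9+0=9). Cumulative: 66
Frame 7: SPARE (6+4=10). 10 + next roll (0) = 10. Cumulative: 76
Frame 8: OPEN (0+0=0). Cumulative: 76
Frame 9: OPEN (7+0=7). Cumulative: 83

Answer: 10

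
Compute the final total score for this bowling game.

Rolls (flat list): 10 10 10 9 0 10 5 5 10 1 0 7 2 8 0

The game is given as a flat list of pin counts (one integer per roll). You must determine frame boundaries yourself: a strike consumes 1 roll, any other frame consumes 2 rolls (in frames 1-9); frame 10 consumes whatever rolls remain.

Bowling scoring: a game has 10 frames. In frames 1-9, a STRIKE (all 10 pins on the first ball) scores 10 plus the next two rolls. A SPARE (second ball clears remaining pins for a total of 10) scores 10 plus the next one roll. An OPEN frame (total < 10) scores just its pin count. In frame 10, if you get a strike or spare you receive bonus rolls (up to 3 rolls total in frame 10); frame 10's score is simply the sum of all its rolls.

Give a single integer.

Answer: 156

Derivation:
Frame 1: STRIKE. 10 + next two rolls (10+10) = 30. Cumulative: 30
Frame 2: STRIKE. 10 + next two rolls (10+9) = 29. Cumulative: 59
Frame 3: STRIKE. 10 + next two rolls (9+0) = 19. Cumulative: 78
Frame 4: OPEN (9+0=9). Cumulative: 87
Frame 5: STRIKE. 10 + next two rolls (5+5) = 20. Cumulative: 107
Frame 6: SPARE (5+5=10). 10 + next roll (10) = 20. Cumulative: 127
Frame 7: STRIKE. 10 + next two rolls (1+0) = 11. Cumulative: 138
Frame 8: OPEN (1+0=1). Cumulative: 139
Frame 9: OPEN (7+2=9). Cumulative: 148
Frame 10: OPEN. Sum of all frame-10 rolls (8+0) = 8. Cumulative: 156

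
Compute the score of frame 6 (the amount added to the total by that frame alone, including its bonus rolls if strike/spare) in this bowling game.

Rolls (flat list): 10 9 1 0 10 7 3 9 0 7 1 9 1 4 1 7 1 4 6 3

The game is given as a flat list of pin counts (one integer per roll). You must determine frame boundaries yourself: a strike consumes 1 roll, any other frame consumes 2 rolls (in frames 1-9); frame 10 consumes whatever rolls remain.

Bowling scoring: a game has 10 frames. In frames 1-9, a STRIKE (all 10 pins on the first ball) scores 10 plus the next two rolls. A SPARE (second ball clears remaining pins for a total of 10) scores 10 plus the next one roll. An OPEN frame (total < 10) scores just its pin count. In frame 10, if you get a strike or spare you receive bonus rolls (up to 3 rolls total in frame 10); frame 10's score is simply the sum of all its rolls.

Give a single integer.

Frame 1: STRIKE. 10 + next two rolls (9+1) = 20. Cumulative: 20
Frame 2: SPARE (9+1=10). 10 + next roll (0) = 10. Cumulative: 30
Frame 3: SPARE (0+10=10). 10 + next roll (7) = 17. Cumulative: 47
Frame 4: SPARE (7+3=10). 10 + next roll (9) = 19. Cumulative: 66
Frame 5: OPEN (9+0=9). Cumulative: 75
Frame 6: OPEN (7+1=8). Cumulative: 83
Frame 7: SPARE (9+1=10). 10 + next roll (4) = 14. Cumulative: 97
Frame 8: OPEN (4+1=5). Cumulative: 102

Answer: 8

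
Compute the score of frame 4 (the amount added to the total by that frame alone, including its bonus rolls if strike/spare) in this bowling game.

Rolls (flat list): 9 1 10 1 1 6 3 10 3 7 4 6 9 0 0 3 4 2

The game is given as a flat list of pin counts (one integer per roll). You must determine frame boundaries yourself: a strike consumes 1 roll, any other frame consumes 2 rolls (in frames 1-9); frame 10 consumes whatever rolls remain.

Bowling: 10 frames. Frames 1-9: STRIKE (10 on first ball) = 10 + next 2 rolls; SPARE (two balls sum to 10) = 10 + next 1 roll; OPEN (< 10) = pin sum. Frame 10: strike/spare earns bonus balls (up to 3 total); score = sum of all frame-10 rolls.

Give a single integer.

Frame 1: SPARE (9+1=10). 10 + next roll (10) = 20. Cumulative: 20
Frame 2: STRIKE. 10 + next two rolls (1+1) = 12. Cumulative: 32
Frame 3: OPEN (1+1=2). Cumulative: 34
Frame 4: OPEN (6+3=9). Cumulative: 43
Frame 5: STRIKE. 10 + next two rolls (3+7) = 20. Cumulative: 63
Frame 6: SPARE (3+7=10). 10 + next roll (4) = 14. Cumulative: 77

Answer: 9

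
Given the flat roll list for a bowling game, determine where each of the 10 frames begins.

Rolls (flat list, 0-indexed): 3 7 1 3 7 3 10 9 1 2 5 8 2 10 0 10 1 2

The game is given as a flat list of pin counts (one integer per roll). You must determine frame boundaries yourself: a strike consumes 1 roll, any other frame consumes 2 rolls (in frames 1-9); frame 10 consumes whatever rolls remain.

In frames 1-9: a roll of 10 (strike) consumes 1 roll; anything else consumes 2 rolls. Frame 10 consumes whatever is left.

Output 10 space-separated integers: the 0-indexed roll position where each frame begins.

Answer: 0 2 4 6 7 9 11 13 14 16

Derivation:
Frame 1 starts at roll index 0: rolls=3,7 (sum=10), consumes 2 rolls
Frame 2 starts at roll index 2: rolls=1,3 (sum=4), consumes 2 rolls
Frame 3 starts at roll index 4: rolls=7,3 (sum=10), consumes 2 rolls
Frame 4 starts at roll index 6: roll=10 (strike), consumes 1 roll
Frame 5 starts at roll index 7: rolls=9,1 (sum=10), consumes 2 rolls
Frame 6 starts at roll index 9: rolls=2,5 (sum=7), consumes 2 rolls
Frame 7 starts at roll index 11: rolls=8,2 (sum=10), consumes 2 rolls
Frame 8 starts at roll index 13: roll=10 (strike), consumes 1 roll
Frame 9 starts at roll index 14: rolls=0,10 (sum=10), consumes 2 rolls
Frame 10 starts at roll index 16: 2 remaining rolls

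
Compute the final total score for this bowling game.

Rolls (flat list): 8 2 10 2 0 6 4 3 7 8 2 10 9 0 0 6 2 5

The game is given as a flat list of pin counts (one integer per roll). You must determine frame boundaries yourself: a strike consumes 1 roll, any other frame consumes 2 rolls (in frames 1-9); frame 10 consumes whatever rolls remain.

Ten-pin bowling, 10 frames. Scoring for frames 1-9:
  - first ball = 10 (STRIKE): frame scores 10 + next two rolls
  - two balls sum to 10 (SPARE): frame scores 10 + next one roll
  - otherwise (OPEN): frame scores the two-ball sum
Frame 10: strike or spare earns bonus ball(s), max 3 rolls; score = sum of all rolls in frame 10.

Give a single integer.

Answer: 126

Derivation:
Frame 1: SPARE (8+2=10). 10 + next roll (10) = 20. Cumulative: 20
Frame 2: STRIKE. 10 + next two rolls (2+0) = 12. Cumulative: 32
Frame 3: OPEN (2+0=2). Cumulative: 34
Frame 4: SPARE (6+4=10). 10 + next roll (3) = 13. Cumulative: 47
Frame 5: SPARE (3+7=10). 10 + next roll (8) = 18. Cumulative: 65
Frame 6: SPARE (8+2=10). 10 + next roll (10) = 20. Cumulative: 85
Frame 7: STRIKE. 10 + next two rolls (9+0) = 19. Cumulative: 104
Frame 8: OPEN (9+0=9). Cumulative: 113
Frame 9: OPEN (0+6=6). Cumulative: 119
Frame 10: OPEN. Sum of all frame-10 rolls (2+5) = 7. Cumulative: 126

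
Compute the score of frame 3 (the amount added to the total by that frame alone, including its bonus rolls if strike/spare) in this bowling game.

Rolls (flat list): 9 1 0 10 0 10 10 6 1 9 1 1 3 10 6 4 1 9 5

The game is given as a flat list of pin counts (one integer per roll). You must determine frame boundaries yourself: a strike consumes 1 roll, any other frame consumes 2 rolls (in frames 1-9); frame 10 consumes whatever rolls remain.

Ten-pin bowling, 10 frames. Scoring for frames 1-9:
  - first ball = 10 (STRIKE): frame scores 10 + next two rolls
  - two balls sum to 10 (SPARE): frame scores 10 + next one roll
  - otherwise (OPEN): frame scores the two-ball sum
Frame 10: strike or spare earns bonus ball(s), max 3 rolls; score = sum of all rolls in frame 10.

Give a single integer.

Frame 1: SPARE (9+1=10). 10 + next roll (0) = 10. Cumulative: 10
Frame 2: SPARE (0+10=10). 10 + next roll (0) = 10. Cumulative: 20
Frame 3: SPARE (0+10=10). 10 + next roll (10) = 20. Cumulative: 40
Frame 4: STRIKE. 10 + next two rolls (6+1) = 17. Cumulative: 57
Frame 5: OPEN (6+1=7). Cumulative: 64

Answer: 20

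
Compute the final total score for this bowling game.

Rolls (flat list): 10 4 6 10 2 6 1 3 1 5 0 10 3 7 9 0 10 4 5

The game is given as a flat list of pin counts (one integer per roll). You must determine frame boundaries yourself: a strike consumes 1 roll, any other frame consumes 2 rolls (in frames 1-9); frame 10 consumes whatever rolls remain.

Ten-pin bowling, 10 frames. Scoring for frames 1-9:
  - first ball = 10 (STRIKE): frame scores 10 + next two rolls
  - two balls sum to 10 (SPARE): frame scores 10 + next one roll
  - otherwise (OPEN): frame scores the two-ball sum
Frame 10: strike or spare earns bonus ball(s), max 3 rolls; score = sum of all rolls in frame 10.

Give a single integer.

Frame 1: STRIKE. 10 + next two rolls (4+6) = 20. Cumulative: 20
Frame 2: SPARE (4+6=10). 10 + next roll (10) = 20. Cumulative: 40
Frame 3: STRIKE. 10 + next two rolls (2+6) = 18. Cumulative: 58
Frame 4: OPEN (2+6=8). Cumulative: 66
Frame 5: OPEN (1+3=4). Cumulative: 70
Frame 6: OPEN (1+5=6). Cumulative: 76
Frame 7: SPARE (0+10=10). 10 + next roll (3) = 13. Cumulative: 89
Frame 8: SPARE (3+7=10). 10 + next roll (9) = 19. Cumulative: 108
Frame 9: OPEN (9+0=9). Cumulative: 117
Frame 10: STRIKE. Sum of all frame-10 rolls (10+4+5) = 19. Cumulative: 136

Answer: 136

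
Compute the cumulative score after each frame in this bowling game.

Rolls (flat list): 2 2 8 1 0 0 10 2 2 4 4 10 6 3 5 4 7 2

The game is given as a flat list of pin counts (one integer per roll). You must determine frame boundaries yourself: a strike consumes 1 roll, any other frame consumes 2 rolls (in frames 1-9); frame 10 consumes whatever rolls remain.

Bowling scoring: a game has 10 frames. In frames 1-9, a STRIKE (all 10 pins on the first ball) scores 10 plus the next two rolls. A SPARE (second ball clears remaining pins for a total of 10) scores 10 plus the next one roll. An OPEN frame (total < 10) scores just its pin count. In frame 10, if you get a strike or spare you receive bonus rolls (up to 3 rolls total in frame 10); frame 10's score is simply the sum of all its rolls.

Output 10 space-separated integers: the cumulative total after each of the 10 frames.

Answer: 4 13 13 27 31 39 58 67 76 85

Derivation:
Frame 1: OPEN (2+2=4). Cumulative: 4
Frame 2: OPEN (8+1=9). Cumulative: 13
Frame 3: OPEN (0+0=0). Cumulative: 13
Frame 4: STRIKE. 10 + next two rolls (2+2) = 14. Cumulative: 27
Frame 5: OPEN (2+2=4). Cumulative: 31
Frame 6: OPEN (4+4=8). Cumulative: 39
Frame 7: STRIKE. 10 + next two rolls (6+3) = 19. Cumulative: 58
Frame 8: OPEN (6+3=9). Cumulative: 67
Frame 9: OPEN (5+4=9). Cumulative: 76
Frame 10: OPEN. Sum of all frame-10 rolls (7+2) = 9. Cumulative: 85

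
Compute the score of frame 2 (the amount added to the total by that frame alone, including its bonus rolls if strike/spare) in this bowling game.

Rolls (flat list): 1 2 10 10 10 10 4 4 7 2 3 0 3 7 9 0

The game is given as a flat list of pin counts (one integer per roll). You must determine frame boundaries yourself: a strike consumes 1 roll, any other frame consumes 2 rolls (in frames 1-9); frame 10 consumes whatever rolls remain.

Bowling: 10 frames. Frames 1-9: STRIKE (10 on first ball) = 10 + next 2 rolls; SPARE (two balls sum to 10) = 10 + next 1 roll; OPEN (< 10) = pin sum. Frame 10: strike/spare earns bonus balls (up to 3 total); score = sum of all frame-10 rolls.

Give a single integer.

Frame 1: OPEN (1+2=3). Cumulative: 3
Frame 2: STRIKE. 10 + next two rolls (10+10) = 30. Cumulative: 33
Frame 3: STRIKE. 10 + next two rolls (10+10) = 30. Cumulative: 63
Frame 4: STRIKE. 10 + next two rolls (10+4) = 24. Cumulative: 87

Answer: 30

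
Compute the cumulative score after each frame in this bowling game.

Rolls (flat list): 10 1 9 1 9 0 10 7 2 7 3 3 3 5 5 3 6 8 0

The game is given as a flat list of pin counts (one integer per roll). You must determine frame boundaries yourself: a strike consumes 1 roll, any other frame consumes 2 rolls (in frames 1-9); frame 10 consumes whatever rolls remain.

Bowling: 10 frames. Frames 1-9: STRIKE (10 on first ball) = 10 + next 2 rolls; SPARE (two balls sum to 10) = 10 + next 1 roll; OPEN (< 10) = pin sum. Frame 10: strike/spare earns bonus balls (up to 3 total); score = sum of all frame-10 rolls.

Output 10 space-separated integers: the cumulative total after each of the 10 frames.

Frame 1: STRIKE. 10 + next two rolls (1+9) = 20. Cumulative: 20
Frame 2: SPARE (1+9=10). 10 + next roll (1) = 11. Cumulative: 31
Frame 3: SPARE (1+9=10). 10 + next roll (0) = 10. Cumulative: 41
Frame 4: SPARE (0+10=10). 10 + next roll (7) = 17. Cumulative: 58
Frame 5: OPEN (7+2=9). Cumulative: 67
Frame 6: SPARE (7+3=10). 10 + next roll (3) = 13. Cumulative: 80
Frame 7: OPEN (3+3=6). Cumulative: 86
Frame 8: SPARE (5+5=10). 10 + next roll (3) = 13. Cumulative: 99
Frame 9: OPEN (3+6=9). Cumulative: 108
Frame 10: OPEN. Sum of all frame-10 rolls (8+0) = 8. Cumulative: 116

Answer: 20 31 41 58 67 80 86 99 108 116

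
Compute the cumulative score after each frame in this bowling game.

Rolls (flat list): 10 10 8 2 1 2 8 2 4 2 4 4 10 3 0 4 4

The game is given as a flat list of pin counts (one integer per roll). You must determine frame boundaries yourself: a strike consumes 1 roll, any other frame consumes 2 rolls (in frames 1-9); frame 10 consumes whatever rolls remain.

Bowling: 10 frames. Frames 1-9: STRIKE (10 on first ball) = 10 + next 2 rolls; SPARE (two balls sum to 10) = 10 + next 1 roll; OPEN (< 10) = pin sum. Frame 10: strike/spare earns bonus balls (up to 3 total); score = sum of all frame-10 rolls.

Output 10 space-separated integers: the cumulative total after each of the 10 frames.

Answer: 28 48 59 62 76 82 90 103 106 114

Derivation:
Frame 1: STRIKE. 10 + next two rolls (10+8) = 28. Cumulative: 28
Frame 2: STRIKE. 10 + next two rolls (8+2) = 20. Cumulative: 48
Frame 3: SPARE (8+2=10). 10 + next roll (1) = 11. Cumulative: 59
Frame 4: OPEN (1+2=3). Cumulative: 62
Frame 5: SPARE (8+2=10). 10 + next roll (4) = 14. Cumulative: 76
Frame 6: OPEN (4+2=6). Cumulative: 82
Frame 7: OPEN (4+4=8). Cumulative: 90
Frame 8: STRIKE. 10 + next two rolls (3+0) = 13. Cumulative: 103
Frame 9: OPEN (3+0=3). Cumulative: 106
Frame 10: OPEN. Sum of all frame-10 rolls (4+4) = 8. Cumulative: 114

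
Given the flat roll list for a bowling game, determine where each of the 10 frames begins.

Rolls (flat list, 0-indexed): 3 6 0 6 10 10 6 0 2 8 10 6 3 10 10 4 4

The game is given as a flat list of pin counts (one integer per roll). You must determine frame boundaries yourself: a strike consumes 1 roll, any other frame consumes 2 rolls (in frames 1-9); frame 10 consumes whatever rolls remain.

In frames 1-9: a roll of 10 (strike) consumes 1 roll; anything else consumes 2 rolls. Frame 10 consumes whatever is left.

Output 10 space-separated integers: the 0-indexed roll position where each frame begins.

Answer: 0 2 4 5 6 8 10 11 13 14

Derivation:
Frame 1 starts at roll index 0: rolls=3,6 (sum=9), consumes 2 rolls
Frame 2 starts at roll index 2: rolls=0,6 (sum=6), consumes 2 rolls
Frame 3 starts at roll index 4: roll=10 (strike), consumes 1 roll
Frame 4 starts at roll index 5: roll=10 (strike), consumes 1 roll
Frame 5 starts at roll index 6: rolls=6,0 (sum=6), consumes 2 rolls
Frame 6 starts at roll index 8: rolls=2,8 (sum=10), consumes 2 rolls
Frame 7 starts at roll index 10: roll=10 (strike), consumes 1 roll
Frame 8 starts at roll index 11: rolls=6,3 (sum=9), consumes 2 rolls
Frame 9 starts at roll index 13: roll=10 (strike), consumes 1 roll
Frame 10 starts at roll index 14: 3 remaining rolls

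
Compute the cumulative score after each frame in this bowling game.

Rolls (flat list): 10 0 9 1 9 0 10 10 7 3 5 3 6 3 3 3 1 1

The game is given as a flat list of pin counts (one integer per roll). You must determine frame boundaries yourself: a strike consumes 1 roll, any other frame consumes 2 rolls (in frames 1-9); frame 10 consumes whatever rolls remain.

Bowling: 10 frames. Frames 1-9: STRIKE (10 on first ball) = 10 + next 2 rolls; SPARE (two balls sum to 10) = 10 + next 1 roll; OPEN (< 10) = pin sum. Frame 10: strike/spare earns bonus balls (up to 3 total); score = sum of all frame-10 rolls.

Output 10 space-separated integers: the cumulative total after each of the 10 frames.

Frame 1: STRIKE. 10 + next two rolls (0+9) = 19. Cumulative: 19
Frame 2: OPEN (0+9=9). Cumulative: 28
Frame 3: SPARE (1+9=10). 10 + next roll (0) = 10. Cumulative: 38
Frame 4: SPARE (0+10=10). 10 + next roll (10) = 20. Cumulative: 58
Frame 5: STRIKE. 10 + next two rolls (7+3) = 20. Cumulative: 78
Frame 6: SPARE (7+3=10). 10 + next roll (5) = 15. Cumulative: 93
Frame 7: OPEN (5+3=8). Cumulative: 101
Frame 8: OPEN (6+3=9). Cumulative: 110
Frame 9: OPEN (3+3=6). Cumulative: 116
Frame 10: OPEN. Sum of all frame-10 rolls (1+1) = 2. Cumulative: 118

Answer: 19 28 38 58 78 93 101 110 116 118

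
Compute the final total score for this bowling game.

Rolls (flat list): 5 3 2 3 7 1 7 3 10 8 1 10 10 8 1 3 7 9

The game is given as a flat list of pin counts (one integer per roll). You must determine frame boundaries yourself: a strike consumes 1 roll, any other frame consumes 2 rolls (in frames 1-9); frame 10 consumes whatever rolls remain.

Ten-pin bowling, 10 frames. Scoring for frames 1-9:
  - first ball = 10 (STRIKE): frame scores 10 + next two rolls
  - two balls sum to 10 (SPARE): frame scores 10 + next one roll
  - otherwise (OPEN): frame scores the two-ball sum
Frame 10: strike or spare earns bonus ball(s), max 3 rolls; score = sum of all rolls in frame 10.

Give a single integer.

Frame 1: OPEN (5+3=8). Cumulative: 8
Frame 2: OPEN (2+3=5). Cumulative: 13
Frame 3: OPEN (7+1=8). Cumulative: 21
Frame 4: SPARE (7+3=10). 10 + next roll (10) = 20. Cumulative: 41
Frame 5: STRIKE. 10 + next two rolls (8+1) = 19. Cumulative: 60
Frame 6: OPEN (8+1=9). Cumulative: 69
Frame 7: STRIKE. 10 + next two rolls (10+8) = 28. Cumulative: 97
Frame 8: STRIKE. 10 + next two rolls (8+1) = 19. Cumulative: 116
Frame 9: OPEN (8+1=9). Cumulative: 125
Frame 10: SPARE. Sum of all frame-10 rolls (3+7+9) = 19. Cumulative: 144

Answer: 144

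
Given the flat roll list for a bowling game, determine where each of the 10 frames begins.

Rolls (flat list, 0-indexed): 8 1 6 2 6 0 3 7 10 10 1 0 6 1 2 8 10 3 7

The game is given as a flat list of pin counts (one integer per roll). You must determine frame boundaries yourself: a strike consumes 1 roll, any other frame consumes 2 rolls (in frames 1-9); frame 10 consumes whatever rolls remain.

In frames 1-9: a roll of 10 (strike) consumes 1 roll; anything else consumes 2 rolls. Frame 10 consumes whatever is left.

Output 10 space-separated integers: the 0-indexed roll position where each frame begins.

Answer: 0 2 4 6 8 9 10 12 14 16

Derivation:
Frame 1 starts at roll index 0: rolls=8,1 (sum=9), consumes 2 rolls
Frame 2 starts at roll index 2: rolls=6,2 (sum=8), consumes 2 rolls
Frame 3 starts at roll index 4: rolls=6,0 (sum=6), consumes 2 rolls
Frame 4 starts at roll index 6: rolls=3,7 (sum=10), consumes 2 rolls
Frame 5 starts at roll index 8: roll=10 (strike), consumes 1 roll
Frame 6 starts at roll index 9: roll=10 (strike), consumes 1 roll
Frame 7 starts at roll index 10: rolls=1,0 (sum=1), consumes 2 rolls
Frame 8 starts at roll index 12: rolls=6,1 (sum=7), consumes 2 rolls
Frame 9 starts at roll index 14: rolls=2,8 (sum=10), consumes 2 rolls
Frame 10 starts at roll index 16: 3 remaining rolls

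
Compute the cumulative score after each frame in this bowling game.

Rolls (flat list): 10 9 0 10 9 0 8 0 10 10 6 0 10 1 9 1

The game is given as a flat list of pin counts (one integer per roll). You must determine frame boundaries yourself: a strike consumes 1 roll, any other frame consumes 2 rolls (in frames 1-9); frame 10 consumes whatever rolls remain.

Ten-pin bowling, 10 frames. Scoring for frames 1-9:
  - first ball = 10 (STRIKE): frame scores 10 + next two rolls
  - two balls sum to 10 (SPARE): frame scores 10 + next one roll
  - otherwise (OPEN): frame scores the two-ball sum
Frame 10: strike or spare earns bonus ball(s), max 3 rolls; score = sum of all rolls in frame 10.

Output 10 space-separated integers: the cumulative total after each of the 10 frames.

Answer: 19 28 47 56 64 90 106 112 132 143

Derivation:
Frame 1: STRIKE. 10 + next two rolls (9+0) = 19. Cumulative: 19
Frame 2: OPEN (9+0=9). Cumulative: 28
Frame 3: STRIKE. 10 + next two rolls (9+0) = 19. Cumulative: 47
Frame 4: OPEN (9+0=9). Cumulative: 56
Frame 5: OPEN (8+0=8). Cumulative: 64
Frame 6: STRIKE. 10 + next two rolls (10+6) = 26. Cumulative: 90
Frame 7: STRIKE. 10 + next two rolls (6+0) = 16. Cumulative: 106
Frame 8: OPEN (6+0=6). Cumulative: 112
Frame 9: STRIKE. 10 + next two rolls (1+9) = 20. Cumulative: 132
Frame 10: SPARE. Sum of all frame-10 rolls (1+9+1) = 11. Cumulative: 143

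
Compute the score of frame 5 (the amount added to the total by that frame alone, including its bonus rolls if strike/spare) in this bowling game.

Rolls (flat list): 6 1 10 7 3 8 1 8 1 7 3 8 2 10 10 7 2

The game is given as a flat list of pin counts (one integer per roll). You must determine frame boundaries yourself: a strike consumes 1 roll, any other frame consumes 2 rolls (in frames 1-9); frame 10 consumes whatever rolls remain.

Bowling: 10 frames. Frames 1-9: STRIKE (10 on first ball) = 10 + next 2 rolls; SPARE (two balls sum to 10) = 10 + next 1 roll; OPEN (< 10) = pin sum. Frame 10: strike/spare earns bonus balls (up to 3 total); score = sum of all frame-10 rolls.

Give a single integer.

Answer: 9

Derivation:
Frame 1: OPEN (6+1=7). Cumulative: 7
Frame 2: STRIKE. 10 + next two rolls (7+3) = 20. Cumulative: 27
Frame 3: SPARE (7+3=10). 10 + next roll (8) = 18. Cumulative: 45
Frame 4: OPEN (8+1=9). Cumulative: 54
Frame 5: OPEN (8+1=9). Cumulative: 63
Frame 6: SPARE (7+3=10). 10 + next roll (8) = 18. Cumulative: 81
Frame 7: SPARE (8+2=10). 10 + next roll (10) = 20. Cumulative: 101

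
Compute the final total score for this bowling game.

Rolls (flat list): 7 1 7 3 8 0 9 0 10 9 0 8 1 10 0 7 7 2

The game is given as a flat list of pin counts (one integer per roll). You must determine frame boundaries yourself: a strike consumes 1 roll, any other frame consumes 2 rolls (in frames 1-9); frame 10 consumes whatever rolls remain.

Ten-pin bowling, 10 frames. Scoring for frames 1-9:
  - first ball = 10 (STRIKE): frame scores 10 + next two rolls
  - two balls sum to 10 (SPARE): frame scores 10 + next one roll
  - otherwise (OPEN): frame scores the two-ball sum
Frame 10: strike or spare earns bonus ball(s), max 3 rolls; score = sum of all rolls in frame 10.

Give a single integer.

Frame 1: OPEN (7+1=8). Cumulative: 8
Frame 2: SPARE (7+3=10). 10 + next roll (8) = 18. Cumulative: 26
Frame 3: OPEN (8+0=8). Cumulative: 34
Frame 4: OPEN (9+0=9). Cumulative: 43
Frame 5: STRIKE. 10 + next two rolls (9+0) = 19. Cumulative: 62
Frame 6: OPEN (9+0=9). Cumulative: 71
Frame 7: OPEN (8+1=9). Cumulative: 80
Frame 8: STRIKE. 10 + next two rolls (0+7) = 17. Cumulative: 97
Frame 9: OPEN (0+7=7). Cumulative: 104
Frame 10: OPEN. Sum of all frame-10 rolls (7+2) = 9. Cumulative: 113

Answer: 113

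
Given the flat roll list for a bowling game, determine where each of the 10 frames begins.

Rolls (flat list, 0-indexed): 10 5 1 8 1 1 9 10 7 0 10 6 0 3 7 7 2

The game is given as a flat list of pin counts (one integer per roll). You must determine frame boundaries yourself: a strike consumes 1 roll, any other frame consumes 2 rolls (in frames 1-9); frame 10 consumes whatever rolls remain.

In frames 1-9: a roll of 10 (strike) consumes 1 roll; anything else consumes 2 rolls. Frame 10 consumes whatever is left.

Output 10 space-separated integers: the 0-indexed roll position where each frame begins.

Frame 1 starts at roll index 0: roll=10 (strike), consumes 1 roll
Frame 2 starts at roll index 1: rolls=5,1 (sum=6), consumes 2 rolls
Frame 3 starts at roll index 3: rolls=8,1 (sum=9), consumes 2 rolls
Frame 4 starts at roll index 5: rolls=1,9 (sum=10), consumes 2 rolls
Frame 5 starts at roll index 7: roll=10 (strike), consumes 1 roll
Frame 6 starts at roll index 8: rolls=7,0 (sum=7), consumes 2 rolls
Frame 7 starts at roll index 10: roll=10 (strike), consumes 1 roll
Frame 8 starts at roll index 11: rolls=6,0 (sum=6), consumes 2 rolls
Frame 9 starts at roll index 13: rolls=3,7 (sum=10), consumes 2 rolls
Frame 10 starts at roll index 15: 2 remaining rolls

Answer: 0 1 3 5 7 8 10 11 13 15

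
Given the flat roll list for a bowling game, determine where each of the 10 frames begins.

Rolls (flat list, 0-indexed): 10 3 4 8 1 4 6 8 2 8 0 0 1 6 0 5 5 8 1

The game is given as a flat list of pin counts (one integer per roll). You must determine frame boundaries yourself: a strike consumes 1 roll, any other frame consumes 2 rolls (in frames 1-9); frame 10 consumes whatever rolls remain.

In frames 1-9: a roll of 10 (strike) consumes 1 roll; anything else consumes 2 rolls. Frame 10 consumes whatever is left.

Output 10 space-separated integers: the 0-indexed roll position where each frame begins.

Frame 1 starts at roll index 0: roll=10 (strike), consumes 1 roll
Frame 2 starts at roll index 1: rolls=3,4 (sum=7), consumes 2 rolls
Frame 3 starts at roll index 3: rolls=8,1 (sum=9), consumes 2 rolls
Frame 4 starts at roll index 5: rolls=4,6 (sum=10), consumes 2 rolls
Frame 5 starts at roll index 7: rolls=8,2 (sum=10), consumes 2 rolls
Frame 6 starts at roll index 9: rolls=8,0 (sum=8), consumes 2 rolls
Frame 7 starts at roll index 11: rolls=0,1 (sum=1), consumes 2 rolls
Frame 8 starts at roll index 13: rolls=6,0 (sum=6), consumes 2 rolls
Frame 9 starts at roll index 15: rolls=5,5 (sum=10), consumes 2 rolls
Frame 10 starts at roll index 17: 2 remaining rolls

Answer: 0 1 3 5 7 9 11 13 15 17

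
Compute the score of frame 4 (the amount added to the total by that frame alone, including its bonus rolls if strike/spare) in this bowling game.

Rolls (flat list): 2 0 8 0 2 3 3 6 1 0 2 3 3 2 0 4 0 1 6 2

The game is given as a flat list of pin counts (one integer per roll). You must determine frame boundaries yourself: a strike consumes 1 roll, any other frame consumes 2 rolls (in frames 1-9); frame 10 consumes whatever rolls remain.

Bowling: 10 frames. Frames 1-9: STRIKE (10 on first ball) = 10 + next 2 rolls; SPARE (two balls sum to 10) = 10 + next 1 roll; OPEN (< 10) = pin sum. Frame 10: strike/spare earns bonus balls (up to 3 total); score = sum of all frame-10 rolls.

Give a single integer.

Answer: 9

Derivation:
Frame 1: OPEN (2+0=2). Cumulative: 2
Frame 2: OPEN (8+0=8). Cumulative: 10
Frame 3: OPEN (2+3=5). Cumulative: 15
Frame 4: OPEN (3+6=9). Cumulative: 24
Frame 5: OPEN (1+0=1). Cumulative: 25
Frame 6: OPEN (2+3=5). Cumulative: 30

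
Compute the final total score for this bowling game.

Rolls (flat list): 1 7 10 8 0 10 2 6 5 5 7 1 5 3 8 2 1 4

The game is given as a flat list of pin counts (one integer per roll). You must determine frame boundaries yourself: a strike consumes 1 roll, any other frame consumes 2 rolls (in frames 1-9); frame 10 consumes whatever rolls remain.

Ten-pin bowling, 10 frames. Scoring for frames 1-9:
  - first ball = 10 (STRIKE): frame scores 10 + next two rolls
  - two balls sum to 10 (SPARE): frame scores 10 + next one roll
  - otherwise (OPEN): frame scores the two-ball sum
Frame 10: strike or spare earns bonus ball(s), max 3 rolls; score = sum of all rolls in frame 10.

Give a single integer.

Frame 1: OPEN (1+7=8). Cumulative: 8
Frame 2: STRIKE. 10 + next two rolls (8+0) = 18. Cumulative: 26
Frame 3: OPEN (8+0=8). Cumulative: 34
Frame 4: STRIKE. 10 + next two rolls (2+6) = 18. Cumulative: 52
Frame 5: OPEN (2+6=8). Cumulative: 60
Frame 6: SPARE (5+5=10). 10 + next roll (7) = 17. Cumulative: 77
Frame 7: OPEN (7+1=8). Cumulative: 85
Frame 8: OPEN (5+3=8). Cumulative: 93
Frame 9: SPARE (8+2=10). 10 + next roll (1) = 11. Cumulative: 104
Frame 10: OPEN. Sum of all frame-10 rolls (1+4) = 5. Cumulative: 109

Answer: 109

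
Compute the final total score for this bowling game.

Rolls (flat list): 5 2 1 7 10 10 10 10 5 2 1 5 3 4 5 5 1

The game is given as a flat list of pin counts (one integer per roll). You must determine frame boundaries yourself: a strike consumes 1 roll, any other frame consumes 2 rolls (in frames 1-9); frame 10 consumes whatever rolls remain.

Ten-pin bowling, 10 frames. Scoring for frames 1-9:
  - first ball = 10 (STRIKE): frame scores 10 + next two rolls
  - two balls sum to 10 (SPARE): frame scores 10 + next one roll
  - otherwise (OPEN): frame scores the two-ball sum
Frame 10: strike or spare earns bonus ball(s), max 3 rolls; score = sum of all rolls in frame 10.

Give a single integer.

Frame 1: OPEN (5+2=7). Cumulative: 7
Frame 2: OPEN (1+7=8). Cumulative: 15
Frame 3: STRIKE. 10 + next two rolls (10+10) = 30. Cumulative: 45
Frame 4: STRIKE. 10 + next two rolls (10+10) = 30. Cumulative: 75
Frame 5: STRIKE. 10 + next two rolls (10+5) = 25. Cumulative: 100
Frame 6: STRIKE. 10 + next two rolls (5+2) = 17. Cumulative: 117
Frame 7: OPEN (5+2=7). Cumulative: 124
Frame 8: OPEN (1+5=6). Cumulative: 130
Frame 9: OPEN (3+4=7). Cumulative: 137
Frame 10: SPARE. Sum of all frame-10 rolls (5+5+1) = 11. Cumulative: 148

Answer: 148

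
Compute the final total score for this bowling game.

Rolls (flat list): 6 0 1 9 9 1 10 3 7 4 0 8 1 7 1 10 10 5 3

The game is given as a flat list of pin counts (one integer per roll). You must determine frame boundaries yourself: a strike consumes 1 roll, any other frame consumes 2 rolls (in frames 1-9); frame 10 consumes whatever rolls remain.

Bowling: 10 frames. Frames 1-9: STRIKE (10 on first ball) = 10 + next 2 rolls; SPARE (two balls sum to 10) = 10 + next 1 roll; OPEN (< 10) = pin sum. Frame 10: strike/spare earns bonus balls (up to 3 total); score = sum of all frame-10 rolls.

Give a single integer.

Answer: 143

Derivation:
Frame 1: OPEN (6+0=6). Cumulative: 6
Frame 2: SPARE (1+9=10). 10 + next roll (9) = 19. Cumulative: 25
Frame 3: SPARE (9+1=10). 10 + next roll (10) = 20. Cumulative: 45
Frame 4: STRIKE. 10 + next two rolls (3+7) = 20. Cumulative: 65
Frame 5: SPARE (3+7=10). 10 + next roll (4) = 14. Cumulative: 79
Frame 6: OPEN (4+0=4). Cumulative: 83
Frame 7: OPEN (8+1=9). Cumulative: 92
Frame 8: OPEN (7+1=8). Cumulative: 100
Frame 9: STRIKE. 10 + next two rolls (10+5) = 25. Cumulative: 125
Frame 10: STRIKE. Sum of all frame-10 rolls (10+5+3) = 18. Cumulative: 143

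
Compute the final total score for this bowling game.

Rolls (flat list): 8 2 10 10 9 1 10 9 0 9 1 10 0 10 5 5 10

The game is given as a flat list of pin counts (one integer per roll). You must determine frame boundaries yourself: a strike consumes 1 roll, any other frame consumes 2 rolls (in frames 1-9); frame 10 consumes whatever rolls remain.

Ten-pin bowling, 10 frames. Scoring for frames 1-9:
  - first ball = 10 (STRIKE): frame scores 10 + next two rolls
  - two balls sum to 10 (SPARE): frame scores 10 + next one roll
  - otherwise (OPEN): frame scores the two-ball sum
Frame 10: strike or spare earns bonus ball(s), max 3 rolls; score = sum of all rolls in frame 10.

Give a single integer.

Frame 1: SPARE (8+2=10). 10 + next roll (10) = 20. Cumulative: 20
Frame 2: STRIKE. 10 + next two rolls (10+9) = 29. Cumulative: 49
Frame 3: STRIKE. 10 + next two rolls (9+1) = 20. Cumulative: 69
Frame 4: SPARE (9+1=10). 10 + next roll (10) = 20. Cumulative: 89
Frame 5: STRIKE. 10 + next two rolls (9+0) = 19. Cumulative: 108
Frame 6: OPEN (9+0=9). Cumulative: 117
Frame 7: SPARE (9+1=10). 10 + next roll (10) = 20. Cumulative: 137
Frame 8: STRIKE. 10 + next two rolls (0+10) = 20. Cumulative: 157
Frame 9: SPARE (0+10=10). 10 + next roll (5) = 15. Cumulative: 172
Frame 10: SPARE. Sum of all frame-10 rolls (5+5+10) = 20. Cumulative: 192

Answer: 192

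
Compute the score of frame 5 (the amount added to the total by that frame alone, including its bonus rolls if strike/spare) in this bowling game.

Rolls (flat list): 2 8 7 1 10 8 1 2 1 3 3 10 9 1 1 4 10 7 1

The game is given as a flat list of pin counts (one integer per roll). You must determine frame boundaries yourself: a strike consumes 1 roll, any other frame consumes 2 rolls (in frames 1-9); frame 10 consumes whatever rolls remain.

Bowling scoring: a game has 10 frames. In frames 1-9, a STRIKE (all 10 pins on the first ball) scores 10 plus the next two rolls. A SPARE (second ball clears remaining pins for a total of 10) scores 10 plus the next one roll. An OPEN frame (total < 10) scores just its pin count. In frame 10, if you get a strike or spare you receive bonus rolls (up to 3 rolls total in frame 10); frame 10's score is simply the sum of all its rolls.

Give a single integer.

Frame 1: SPARE (2+8=10). 10 + next roll (7) = 17. Cumulative: 17
Frame 2: OPEN (7+1=8). Cumulative: 25
Frame 3: STRIKE. 10 + next two rolls (8+1) = 19. Cumulative: 44
Frame 4: OPEN (8+1=9). Cumulative: 53
Frame 5: OPEN (2+1=3). Cumulative: 56
Frame 6: OPEN (3+3=6). Cumulative: 62
Frame 7: STRIKE. 10 + next two rolls (9+1) = 20. Cumulative: 82

Answer: 3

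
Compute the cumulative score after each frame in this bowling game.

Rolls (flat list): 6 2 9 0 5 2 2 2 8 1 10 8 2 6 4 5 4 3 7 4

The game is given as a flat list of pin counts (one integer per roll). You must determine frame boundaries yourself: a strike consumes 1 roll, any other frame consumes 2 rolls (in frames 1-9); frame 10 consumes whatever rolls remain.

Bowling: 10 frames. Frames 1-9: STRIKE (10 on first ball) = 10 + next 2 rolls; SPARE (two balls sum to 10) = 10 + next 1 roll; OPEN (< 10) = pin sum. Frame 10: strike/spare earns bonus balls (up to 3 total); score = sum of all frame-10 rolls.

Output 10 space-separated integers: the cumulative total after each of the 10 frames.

Frame 1: OPEN (6+2=8). Cumulative: 8
Frame 2: OPEN (9+0=9). Cumulative: 17
Frame 3: OPEN (5+2=7). Cumulative: 24
Frame 4: OPEN (2+2=4). Cumulative: 28
Frame 5: OPEN (8+1=9). Cumulative: 37
Frame 6: STRIKE. 10 + next two rolls (8+2) = 20. Cumulative: 57
Frame 7: SPARE (8+2=10). 10 + next roll (6) = 16. Cumulative: 73
Frame 8: SPARE (6+4=10). 10 + next roll (5) = 15. Cumulative: 88
Frame 9: OPEN (5+4=9). Cumulative: 97
Frame 10: SPARE. Sum of all frame-10 rolls (3+7+4) = 14. Cumulative: 111

Answer: 8 17 24 28 37 57 73 88 97 111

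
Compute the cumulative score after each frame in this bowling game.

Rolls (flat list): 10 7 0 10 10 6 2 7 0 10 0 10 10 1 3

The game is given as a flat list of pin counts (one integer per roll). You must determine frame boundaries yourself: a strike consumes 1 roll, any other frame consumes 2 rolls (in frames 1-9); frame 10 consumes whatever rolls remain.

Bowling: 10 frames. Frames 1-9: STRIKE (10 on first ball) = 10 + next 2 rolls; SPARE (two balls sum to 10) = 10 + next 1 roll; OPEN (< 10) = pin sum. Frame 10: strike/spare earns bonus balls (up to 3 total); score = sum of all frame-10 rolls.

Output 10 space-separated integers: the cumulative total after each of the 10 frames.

Answer: 17 24 50 68 76 83 103 123 137 141

Derivation:
Frame 1: STRIKE. 10 + next two rolls (7+0) = 17. Cumulative: 17
Frame 2: OPEN (7+0=7). Cumulative: 24
Frame 3: STRIKE. 10 + next two rolls (10+6) = 26. Cumulative: 50
Frame 4: STRIKE. 10 + next two rolls (6+2) = 18. Cumulative: 68
Frame 5: OPEN (6+2=8). Cumulative: 76
Frame 6: OPEN (7+0=7). Cumulative: 83
Frame 7: STRIKE. 10 + next two rolls (0+10) = 20. Cumulative: 103
Frame 8: SPARE (0+10=10). 10 + next roll (10) = 20. Cumulative: 123
Frame 9: STRIKE. 10 + next two rolls (1+3) = 14. Cumulative: 137
Frame 10: OPEN. Sum of all frame-10 rolls (1+3) = 4. Cumulative: 141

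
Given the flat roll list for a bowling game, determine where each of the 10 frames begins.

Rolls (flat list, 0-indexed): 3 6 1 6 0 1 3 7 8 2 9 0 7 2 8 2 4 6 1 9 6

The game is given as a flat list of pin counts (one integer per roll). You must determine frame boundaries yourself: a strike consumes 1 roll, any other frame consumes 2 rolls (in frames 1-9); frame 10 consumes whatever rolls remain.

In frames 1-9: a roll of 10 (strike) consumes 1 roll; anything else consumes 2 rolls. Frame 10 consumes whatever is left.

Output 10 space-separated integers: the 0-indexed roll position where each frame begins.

Answer: 0 2 4 6 8 10 12 14 16 18

Derivation:
Frame 1 starts at roll index 0: rolls=3,6 (sum=9), consumes 2 rolls
Frame 2 starts at roll index 2: rolls=1,6 (sum=7), consumes 2 rolls
Frame 3 starts at roll index 4: rolls=0,1 (sum=1), consumes 2 rolls
Frame 4 starts at roll index 6: rolls=3,7 (sum=10), consumes 2 rolls
Frame 5 starts at roll index 8: rolls=8,2 (sum=10), consumes 2 rolls
Frame 6 starts at roll index 10: rolls=9,0 (sum=9), consumes 2 rolls
Frame 7 starts at roll index 12: rolls=7,2 (sum=9), consumes 2 rolls
Frame 8 starts at roll index 14: rolls=8,2 (sum=10), consumes 2 rolls
Frame 9 starts at roll index 16: rolls=4,6 (sum=10), consumes 2 rolls
Frame 10 starts at roll index 18: 3 remaining rolls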